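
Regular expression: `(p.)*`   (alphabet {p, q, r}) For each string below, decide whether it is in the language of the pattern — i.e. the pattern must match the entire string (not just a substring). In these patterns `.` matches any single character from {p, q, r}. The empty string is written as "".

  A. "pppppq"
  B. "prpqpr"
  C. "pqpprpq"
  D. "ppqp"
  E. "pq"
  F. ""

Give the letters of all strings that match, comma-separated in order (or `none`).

A → match
B → match
C → no match
D → no match
E → match
F → match

A, B, E, F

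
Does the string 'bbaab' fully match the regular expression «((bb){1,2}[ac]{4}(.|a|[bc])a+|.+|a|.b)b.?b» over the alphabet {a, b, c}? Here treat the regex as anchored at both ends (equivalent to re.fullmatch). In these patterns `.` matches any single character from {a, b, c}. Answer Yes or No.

No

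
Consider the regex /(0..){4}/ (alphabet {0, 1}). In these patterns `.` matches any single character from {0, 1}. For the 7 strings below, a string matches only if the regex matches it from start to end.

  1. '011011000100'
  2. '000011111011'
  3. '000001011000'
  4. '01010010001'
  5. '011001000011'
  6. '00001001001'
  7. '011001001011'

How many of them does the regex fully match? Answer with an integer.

1 → no match
2 → no match
3 → match
4 → no match
5 → match
6 → no match
7 → match
Total matched: 3

3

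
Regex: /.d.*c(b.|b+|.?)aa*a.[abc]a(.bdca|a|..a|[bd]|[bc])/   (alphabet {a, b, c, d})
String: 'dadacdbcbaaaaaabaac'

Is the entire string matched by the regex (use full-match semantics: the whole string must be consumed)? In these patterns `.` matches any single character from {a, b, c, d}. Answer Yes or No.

No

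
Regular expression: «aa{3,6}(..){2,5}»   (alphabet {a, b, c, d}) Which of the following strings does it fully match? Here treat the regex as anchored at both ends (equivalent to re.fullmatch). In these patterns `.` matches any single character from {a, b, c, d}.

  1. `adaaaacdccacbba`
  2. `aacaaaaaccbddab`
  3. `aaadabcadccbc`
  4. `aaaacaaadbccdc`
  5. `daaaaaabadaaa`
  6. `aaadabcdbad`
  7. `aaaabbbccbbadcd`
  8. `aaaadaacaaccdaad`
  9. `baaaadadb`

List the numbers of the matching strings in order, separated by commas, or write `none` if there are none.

1 → no match — must start with `aa`
2 → no match
3 → no match
4 → match
5 → no match — must start with `aa`
6 → no match
7 → no match
8 → no match
9 → no match — must start with `aa`

4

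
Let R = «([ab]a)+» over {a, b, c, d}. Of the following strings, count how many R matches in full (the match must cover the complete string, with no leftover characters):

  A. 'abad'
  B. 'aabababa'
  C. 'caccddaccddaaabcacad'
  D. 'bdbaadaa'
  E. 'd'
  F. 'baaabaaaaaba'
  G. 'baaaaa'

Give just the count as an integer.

3

A → no match — must end with 'a'
B → match
C → no match — must end with 'a'
D → no match
E → no match — must end with 'a'
F → match
G → match
Total matched: 3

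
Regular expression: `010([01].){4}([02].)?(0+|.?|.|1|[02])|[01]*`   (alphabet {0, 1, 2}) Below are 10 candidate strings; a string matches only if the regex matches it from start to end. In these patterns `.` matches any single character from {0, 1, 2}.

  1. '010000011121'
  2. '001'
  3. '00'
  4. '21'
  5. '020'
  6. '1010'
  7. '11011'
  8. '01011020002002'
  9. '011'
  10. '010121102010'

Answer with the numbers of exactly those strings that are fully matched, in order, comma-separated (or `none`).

1 → match
2 → match
3 → match
4 → no match
5 → no match
6 → match
7 → match
8 → match
9 → match
10 → match

1, 2, 3, 6, 7, 8, 9, 10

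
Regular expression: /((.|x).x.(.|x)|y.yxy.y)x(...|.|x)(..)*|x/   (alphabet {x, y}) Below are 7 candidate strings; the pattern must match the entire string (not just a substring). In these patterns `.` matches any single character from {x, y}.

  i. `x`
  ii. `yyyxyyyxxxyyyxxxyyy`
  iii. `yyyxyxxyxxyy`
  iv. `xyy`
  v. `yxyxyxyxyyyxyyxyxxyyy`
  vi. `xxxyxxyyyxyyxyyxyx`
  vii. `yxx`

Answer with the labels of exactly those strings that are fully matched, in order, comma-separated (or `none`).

i, ii, v

i → match
ii → match
iii → no match
iv → no match
v → match
vi → no match
vii → no match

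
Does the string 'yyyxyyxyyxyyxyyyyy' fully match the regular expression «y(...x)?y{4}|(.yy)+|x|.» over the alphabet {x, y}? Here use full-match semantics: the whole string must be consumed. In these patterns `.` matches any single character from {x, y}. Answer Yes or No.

Yes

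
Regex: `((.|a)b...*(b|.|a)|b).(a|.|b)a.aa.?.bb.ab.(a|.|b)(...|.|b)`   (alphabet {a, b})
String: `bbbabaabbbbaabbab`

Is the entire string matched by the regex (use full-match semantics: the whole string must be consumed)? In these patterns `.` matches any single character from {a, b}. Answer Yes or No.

Yes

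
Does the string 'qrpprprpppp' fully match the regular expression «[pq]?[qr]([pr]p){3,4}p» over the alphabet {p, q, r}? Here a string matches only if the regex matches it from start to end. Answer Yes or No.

Yes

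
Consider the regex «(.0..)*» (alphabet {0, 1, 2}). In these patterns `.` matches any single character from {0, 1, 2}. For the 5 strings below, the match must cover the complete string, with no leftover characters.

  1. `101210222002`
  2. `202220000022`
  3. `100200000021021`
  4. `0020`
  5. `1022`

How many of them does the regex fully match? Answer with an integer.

4

1 → match
2 → match
3 → no match
4 → match
5 → match
Total matched: 4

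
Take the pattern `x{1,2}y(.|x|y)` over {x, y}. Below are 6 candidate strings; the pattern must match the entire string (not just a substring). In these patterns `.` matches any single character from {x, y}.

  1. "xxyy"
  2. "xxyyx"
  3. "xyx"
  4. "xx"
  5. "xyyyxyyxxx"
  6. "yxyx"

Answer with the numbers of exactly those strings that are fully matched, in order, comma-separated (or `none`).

1, 3

1. "xxyy" → match
2. "xxyyx" → no match
3. "xyx" → match
4. "xx" → no match
5. "xyyyxyyxxx" → no match
6. "yxyx" → no match — must start with "x"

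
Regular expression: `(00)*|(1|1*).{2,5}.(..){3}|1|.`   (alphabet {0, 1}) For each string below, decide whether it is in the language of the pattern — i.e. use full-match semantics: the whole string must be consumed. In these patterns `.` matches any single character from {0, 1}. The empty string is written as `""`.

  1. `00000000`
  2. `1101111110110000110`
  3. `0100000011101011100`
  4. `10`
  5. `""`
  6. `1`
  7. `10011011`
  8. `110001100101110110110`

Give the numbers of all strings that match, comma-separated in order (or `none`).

1, 5, 6

1 → match
2 → no match
3 → no match
4 → no match
5 → match
6 → match
7 → no match
8 → no match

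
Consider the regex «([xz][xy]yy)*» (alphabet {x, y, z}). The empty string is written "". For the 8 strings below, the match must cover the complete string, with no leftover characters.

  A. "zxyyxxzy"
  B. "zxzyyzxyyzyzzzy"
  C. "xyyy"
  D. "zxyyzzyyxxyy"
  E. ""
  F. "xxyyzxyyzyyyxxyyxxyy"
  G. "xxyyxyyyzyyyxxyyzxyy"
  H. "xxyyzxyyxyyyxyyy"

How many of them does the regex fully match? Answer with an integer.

A. "zxyyxxzy" → no match
B → no match
C. "xyyy" → match
D. "zxyyzzyyxxyy" → no match
E. "" → match
F → match
G → match
H → match
Total matched: 5

5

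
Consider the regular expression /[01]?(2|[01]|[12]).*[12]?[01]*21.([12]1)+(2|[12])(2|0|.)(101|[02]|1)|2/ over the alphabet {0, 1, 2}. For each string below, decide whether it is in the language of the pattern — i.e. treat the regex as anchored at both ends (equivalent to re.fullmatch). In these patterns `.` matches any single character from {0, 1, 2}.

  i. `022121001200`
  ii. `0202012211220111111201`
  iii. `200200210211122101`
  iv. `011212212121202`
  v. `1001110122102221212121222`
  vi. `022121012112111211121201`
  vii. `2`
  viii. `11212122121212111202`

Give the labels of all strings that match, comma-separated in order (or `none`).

i. `022121001200` → no match
ii → no match
iii → match
iv → match
v → no match
vi → match
vii. `2` → match
viii → match

iii, iv, vi, vii, viii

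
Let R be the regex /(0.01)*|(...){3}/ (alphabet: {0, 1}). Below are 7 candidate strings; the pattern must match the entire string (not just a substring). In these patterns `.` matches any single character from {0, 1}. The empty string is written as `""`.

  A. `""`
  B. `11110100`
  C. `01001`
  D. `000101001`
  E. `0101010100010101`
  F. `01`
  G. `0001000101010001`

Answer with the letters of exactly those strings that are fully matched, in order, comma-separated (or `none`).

A, D, E, G

A → match
B → no match
C → no match
D → match
E → match
F → no match
G → match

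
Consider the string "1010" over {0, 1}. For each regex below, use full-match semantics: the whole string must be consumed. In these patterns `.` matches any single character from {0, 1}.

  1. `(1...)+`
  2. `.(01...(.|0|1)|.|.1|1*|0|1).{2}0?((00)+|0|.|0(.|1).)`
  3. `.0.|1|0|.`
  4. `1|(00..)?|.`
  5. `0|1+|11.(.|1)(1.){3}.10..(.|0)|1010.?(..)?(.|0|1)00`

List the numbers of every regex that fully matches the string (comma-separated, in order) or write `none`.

1 → match
2 → match
3 → no match
4 → no match
5 → no match

1, 2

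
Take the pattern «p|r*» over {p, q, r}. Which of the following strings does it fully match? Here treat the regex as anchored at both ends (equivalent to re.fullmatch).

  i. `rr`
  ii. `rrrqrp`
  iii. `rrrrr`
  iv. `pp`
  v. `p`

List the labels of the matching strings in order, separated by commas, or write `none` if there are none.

i, iii, v

i → match
ii → no match
iii → match
iv → no match
v → match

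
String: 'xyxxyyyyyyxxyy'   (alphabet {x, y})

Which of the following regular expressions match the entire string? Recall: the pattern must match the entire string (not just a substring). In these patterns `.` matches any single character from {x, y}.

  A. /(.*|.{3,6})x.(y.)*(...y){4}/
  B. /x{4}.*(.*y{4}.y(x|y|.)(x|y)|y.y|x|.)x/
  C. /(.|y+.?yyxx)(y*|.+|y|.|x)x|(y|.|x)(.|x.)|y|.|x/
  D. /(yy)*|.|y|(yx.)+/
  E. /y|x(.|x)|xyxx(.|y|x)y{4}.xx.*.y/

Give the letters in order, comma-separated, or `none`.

E

A → no match
B → no match — must end with 'x'
C → no match
D → no match
E → match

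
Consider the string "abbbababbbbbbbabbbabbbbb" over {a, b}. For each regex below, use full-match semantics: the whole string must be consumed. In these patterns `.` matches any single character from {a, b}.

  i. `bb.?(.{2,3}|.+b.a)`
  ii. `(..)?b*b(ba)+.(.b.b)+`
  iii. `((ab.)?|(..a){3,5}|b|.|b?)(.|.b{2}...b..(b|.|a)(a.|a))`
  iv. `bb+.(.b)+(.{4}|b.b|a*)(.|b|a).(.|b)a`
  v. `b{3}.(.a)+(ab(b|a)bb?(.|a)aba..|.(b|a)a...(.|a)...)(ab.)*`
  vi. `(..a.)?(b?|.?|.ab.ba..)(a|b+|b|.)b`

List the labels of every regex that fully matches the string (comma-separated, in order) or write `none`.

i → no match — must start with "bb"
ii → match
iii → no match
iv → no match — must start with "bb"
v → no match — must start with "b"
vi → no match

ii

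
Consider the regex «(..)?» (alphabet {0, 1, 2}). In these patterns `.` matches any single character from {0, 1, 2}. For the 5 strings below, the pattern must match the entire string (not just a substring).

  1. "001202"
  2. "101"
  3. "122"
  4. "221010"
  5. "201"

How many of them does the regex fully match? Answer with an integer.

1. "001202" → no match
2. "101" → no match
3. "122" → no match
4. "221010" → no match
5. "201" → no match
Total matched: 0

0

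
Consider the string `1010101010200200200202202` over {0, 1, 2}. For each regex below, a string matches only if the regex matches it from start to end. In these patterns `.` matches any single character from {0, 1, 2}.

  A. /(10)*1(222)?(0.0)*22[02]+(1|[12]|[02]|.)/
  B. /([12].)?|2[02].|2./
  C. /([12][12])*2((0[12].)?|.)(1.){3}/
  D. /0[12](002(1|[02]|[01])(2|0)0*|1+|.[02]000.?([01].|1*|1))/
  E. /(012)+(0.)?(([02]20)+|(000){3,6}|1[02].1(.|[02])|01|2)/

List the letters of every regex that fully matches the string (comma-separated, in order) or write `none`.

A

A → match
B → no match
C → no match
D → no match — must start with `0`
E → no match — must start with `012`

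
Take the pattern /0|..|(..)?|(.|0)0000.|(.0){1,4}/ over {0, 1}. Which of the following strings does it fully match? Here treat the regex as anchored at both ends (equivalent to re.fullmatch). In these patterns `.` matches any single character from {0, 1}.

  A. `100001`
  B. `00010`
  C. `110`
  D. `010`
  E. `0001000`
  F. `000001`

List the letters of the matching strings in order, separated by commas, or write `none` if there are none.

A, F

A → match
B → no match
C → no match
D → no match
E → no match
F → match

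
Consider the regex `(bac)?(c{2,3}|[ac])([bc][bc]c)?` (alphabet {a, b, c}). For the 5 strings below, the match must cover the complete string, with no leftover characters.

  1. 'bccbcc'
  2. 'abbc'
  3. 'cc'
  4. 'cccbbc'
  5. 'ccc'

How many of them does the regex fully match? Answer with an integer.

4

1 → no match
2 → match
3 → match
4 → match
5 → match
Total matched: 4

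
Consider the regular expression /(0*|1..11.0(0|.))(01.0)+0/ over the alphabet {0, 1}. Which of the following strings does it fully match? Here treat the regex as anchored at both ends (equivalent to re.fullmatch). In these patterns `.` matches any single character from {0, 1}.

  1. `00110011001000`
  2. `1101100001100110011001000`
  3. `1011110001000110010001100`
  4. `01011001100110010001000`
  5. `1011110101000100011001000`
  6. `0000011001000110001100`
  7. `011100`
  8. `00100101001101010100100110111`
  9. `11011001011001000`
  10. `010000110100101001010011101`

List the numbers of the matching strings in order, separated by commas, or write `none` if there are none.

1, 2, 3, 5, 9

1 → match
2 → match
3 → match
4 → no match
5 → match
6 → no match
7. `011100` → no match
8 → no match — must end with `00`
9 → match
10 → no match — must end with `00`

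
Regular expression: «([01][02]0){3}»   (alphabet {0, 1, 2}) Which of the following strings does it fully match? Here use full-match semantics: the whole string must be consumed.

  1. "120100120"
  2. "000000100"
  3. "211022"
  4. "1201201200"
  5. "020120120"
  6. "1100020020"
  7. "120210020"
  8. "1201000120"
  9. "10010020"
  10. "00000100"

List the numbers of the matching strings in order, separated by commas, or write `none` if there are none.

1 → match
2 → match
3 → no match — must end with "0"
4 → no match
5 → match
6 → no match
7 → no match
8 → no match
9 → no match
10 → no match

1, 2, 5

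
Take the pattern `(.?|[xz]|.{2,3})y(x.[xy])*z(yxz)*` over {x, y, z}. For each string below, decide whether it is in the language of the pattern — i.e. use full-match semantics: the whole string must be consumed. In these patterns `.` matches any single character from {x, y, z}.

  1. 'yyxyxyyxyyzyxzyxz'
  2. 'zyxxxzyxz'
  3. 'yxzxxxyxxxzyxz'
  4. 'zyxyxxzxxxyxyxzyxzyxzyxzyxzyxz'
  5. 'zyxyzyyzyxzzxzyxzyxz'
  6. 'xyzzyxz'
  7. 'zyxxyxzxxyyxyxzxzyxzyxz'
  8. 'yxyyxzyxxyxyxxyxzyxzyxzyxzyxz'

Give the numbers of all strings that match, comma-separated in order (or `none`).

1, 2, 3, 4, 8

1 → match
2 → match
3 → match
4 → match
5 → no match
6 → no match
7 → no match
8 → match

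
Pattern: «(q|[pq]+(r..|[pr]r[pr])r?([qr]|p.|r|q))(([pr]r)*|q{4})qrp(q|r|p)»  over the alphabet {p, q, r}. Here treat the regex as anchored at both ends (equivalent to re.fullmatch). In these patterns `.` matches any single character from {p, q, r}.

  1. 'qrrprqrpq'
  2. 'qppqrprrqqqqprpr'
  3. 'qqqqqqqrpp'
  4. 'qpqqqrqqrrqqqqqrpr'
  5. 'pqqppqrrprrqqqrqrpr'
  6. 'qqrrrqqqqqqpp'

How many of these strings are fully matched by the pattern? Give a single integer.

2

1 → match
2 → no match
3 → no match
4 → match
5 → no match
6 → no match
Total matched: 2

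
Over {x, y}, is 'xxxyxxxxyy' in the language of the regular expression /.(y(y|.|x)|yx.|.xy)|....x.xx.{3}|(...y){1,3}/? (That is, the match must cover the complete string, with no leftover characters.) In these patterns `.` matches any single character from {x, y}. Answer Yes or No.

No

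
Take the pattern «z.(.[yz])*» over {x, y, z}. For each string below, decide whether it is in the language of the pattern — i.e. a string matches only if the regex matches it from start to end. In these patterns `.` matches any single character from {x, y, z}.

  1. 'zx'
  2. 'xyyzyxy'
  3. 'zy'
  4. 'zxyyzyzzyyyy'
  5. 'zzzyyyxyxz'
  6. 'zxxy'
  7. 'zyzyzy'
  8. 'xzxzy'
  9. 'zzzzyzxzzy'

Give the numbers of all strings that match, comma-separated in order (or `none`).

1, 3, 4, 5, 6, 7, 9

1. 'zx' → match
2. 'xyyzyxy' → no match — must start with 'z'
3. 'zy' → match
4. 'zxyyzyzzyyyy' → match
5. 'zzzyyyxyxz' → match
6. 'zxxy' → match
7. 'zyzyzy' → match
8. 'xzxzy' → no match — must start with 'z'
9. 'zzzzyzxzzy' → match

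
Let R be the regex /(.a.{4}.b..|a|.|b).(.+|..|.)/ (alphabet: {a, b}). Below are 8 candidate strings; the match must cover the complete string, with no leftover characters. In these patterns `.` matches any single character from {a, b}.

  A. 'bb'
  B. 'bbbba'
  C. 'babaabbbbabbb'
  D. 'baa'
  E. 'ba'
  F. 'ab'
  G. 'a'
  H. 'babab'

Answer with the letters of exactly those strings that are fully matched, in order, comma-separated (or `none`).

B, C, D, H

A → no match
B → match
C → match
D → match
E → no match
F → no match
G → no match
H → match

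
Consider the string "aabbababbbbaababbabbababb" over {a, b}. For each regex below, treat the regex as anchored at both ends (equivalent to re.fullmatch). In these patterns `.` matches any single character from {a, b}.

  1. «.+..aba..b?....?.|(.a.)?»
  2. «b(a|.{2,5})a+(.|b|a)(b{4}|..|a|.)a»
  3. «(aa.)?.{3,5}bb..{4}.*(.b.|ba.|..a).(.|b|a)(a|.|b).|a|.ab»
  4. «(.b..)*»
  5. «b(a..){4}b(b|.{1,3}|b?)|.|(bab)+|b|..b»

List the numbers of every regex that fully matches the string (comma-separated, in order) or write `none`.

3

1 → no match
2 → no match — must start with "b"
3 → match
4 → no match
5 → no match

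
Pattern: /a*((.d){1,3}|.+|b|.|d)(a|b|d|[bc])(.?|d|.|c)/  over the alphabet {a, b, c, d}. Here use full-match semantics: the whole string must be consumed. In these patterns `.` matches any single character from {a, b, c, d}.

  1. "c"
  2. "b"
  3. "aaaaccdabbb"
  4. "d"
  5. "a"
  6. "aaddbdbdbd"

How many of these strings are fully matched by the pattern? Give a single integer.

2

1 → no match
2 → no match
3 → match
4 → no match
5 → no match
6 → match
Total matched: 2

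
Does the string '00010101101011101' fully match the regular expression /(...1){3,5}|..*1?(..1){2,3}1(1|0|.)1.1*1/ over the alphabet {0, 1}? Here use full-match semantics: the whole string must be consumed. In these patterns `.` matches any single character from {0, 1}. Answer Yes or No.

No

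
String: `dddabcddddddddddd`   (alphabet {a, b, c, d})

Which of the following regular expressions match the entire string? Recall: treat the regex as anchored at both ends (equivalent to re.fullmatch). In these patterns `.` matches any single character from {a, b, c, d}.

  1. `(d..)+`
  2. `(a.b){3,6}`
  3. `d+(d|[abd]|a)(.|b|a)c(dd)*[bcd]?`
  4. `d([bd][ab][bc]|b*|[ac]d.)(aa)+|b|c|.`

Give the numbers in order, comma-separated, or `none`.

3

1 → no match
2 → no match — must start with `a`
3 → match
4 → no match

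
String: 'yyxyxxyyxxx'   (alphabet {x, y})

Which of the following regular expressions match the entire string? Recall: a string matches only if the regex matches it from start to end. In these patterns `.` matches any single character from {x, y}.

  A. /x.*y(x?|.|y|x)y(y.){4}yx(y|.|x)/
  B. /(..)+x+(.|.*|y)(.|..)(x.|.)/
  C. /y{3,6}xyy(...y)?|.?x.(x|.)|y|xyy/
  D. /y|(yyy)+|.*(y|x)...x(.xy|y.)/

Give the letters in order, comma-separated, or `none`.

A → no match — must start with 'x'
B → match
C → no match
D → no match

B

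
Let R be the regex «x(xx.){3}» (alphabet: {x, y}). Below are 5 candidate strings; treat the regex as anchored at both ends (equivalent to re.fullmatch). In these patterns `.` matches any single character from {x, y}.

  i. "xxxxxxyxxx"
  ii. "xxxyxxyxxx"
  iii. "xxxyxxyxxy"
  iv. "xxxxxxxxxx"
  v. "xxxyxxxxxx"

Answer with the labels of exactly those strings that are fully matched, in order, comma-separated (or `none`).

i, ii, iii, iv, v

i → match
ii → match
iii → match
iv → match
v → match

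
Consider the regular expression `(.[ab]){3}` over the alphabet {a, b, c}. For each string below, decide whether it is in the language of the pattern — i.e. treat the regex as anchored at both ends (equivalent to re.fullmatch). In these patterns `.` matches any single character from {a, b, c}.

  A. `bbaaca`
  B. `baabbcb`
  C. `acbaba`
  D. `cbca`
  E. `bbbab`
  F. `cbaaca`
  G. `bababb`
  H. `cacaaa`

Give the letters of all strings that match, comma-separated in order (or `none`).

A → match
B → no match
C → no match
D → no match
E → no match
F → match
G → match
H → match

A, F, G, H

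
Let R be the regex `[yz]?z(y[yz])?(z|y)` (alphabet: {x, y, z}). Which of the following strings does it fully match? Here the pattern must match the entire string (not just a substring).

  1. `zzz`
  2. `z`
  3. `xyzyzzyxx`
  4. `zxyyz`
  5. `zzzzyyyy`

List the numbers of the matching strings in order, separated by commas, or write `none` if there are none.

1

1. `zzz` → match
2. `z` → no match
3. `xyzyzzyxx` → no match
4. `zxyyz` → no match
5. `zzzzyyyy` → no match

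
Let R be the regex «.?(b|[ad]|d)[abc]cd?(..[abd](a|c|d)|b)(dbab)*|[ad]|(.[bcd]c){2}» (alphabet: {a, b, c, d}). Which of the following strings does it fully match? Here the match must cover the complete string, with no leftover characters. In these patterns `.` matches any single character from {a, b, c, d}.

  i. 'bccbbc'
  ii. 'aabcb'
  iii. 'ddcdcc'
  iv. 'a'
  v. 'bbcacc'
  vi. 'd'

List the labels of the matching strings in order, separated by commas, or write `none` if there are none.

i → match
ii → match
iii → match
iv → match
v → match
vi → match

i, ii, iii, iv, v, vi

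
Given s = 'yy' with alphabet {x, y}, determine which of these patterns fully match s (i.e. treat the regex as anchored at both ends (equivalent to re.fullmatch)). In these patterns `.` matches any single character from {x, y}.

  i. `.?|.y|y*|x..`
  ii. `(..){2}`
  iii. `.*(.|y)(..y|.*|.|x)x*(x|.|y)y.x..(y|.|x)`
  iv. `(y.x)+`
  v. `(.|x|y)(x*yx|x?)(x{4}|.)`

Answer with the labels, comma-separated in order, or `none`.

i → match
ii → no match
iii → no match
iv → no match — must end with 'x'
v → match

i, v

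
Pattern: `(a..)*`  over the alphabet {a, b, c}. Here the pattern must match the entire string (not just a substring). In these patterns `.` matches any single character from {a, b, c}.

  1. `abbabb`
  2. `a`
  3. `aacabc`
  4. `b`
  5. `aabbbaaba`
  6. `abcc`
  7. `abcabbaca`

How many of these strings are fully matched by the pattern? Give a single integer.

3

1 → match
2 → no match
3 → match
4 → no match
5 → no match
6 → no match
7 → match
Total matched: 3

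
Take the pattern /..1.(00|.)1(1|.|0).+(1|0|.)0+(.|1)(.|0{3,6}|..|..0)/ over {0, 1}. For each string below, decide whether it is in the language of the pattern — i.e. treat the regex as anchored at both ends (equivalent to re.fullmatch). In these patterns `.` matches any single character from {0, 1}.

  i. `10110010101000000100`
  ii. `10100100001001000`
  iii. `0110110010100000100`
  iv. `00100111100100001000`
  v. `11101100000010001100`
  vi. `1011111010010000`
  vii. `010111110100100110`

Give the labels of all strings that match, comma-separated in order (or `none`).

i → match
ii → match
iii → match
iv → match
v → match
vi → match
vii → no match

i, ii, iii, iv, v, vi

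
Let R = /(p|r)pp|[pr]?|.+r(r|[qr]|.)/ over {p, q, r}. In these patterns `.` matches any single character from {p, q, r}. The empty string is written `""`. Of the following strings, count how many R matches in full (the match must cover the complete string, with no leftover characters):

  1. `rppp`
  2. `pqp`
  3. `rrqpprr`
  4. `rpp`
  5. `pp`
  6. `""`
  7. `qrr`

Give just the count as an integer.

4

1. `rppp` → no match
2. `pqp` → no match
3. `rrqpprr` → match
4. `rpp` → match
5. `pp` → no match
6. `""` → match
7. `qrr` → match
Total matched: 4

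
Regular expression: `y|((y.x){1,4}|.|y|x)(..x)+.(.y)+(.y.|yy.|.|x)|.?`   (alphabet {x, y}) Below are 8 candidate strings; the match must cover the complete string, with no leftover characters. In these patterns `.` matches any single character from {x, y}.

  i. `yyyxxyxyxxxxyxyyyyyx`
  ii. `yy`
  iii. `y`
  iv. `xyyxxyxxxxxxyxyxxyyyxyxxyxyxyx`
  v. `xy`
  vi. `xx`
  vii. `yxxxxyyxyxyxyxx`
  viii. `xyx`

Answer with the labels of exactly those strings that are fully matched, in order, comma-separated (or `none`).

i → match
ii → no match
iii → match
iv → no match
v → no match
vi → no match
vii → no match
viii → no match

i, iii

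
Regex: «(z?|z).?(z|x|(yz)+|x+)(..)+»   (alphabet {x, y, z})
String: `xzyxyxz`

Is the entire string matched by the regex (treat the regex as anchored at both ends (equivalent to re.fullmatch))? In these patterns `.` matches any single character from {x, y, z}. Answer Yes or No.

Yes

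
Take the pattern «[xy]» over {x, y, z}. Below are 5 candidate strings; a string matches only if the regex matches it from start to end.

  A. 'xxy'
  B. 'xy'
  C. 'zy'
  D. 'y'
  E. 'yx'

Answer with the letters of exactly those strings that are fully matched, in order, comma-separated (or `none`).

A → no match
B → no match
C → no match
D → match
E → no match

D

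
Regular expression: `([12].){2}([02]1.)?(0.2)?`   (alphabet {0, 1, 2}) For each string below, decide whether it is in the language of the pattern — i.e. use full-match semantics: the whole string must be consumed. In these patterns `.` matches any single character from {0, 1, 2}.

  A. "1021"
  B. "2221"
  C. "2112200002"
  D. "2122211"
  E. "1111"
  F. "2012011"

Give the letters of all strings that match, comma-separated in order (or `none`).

A → match
B → match
C → no match
D → match
E → match
F → match

A, B, D, E, F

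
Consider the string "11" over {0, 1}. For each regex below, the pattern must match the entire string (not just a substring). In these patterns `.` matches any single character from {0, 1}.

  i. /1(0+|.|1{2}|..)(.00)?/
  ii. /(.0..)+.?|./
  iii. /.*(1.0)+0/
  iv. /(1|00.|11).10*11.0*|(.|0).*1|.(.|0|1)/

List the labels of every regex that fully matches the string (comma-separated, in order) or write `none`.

i → match
ii → no match
iii → no match — must end with "00"
iv → match

i, iv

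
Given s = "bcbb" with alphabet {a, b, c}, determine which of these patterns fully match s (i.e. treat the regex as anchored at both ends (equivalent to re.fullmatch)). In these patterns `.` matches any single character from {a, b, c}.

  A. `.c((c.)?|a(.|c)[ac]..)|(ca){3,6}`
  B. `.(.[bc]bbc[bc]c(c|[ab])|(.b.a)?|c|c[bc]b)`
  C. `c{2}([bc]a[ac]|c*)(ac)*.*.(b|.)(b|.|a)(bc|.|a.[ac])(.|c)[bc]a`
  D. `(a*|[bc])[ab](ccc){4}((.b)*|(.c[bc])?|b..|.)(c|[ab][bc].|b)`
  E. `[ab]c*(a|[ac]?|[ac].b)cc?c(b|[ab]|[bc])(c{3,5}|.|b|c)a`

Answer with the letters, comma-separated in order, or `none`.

B

A → no match
B → match
C → no match — must start with "c"
D → no match
E → no match — must end with "a"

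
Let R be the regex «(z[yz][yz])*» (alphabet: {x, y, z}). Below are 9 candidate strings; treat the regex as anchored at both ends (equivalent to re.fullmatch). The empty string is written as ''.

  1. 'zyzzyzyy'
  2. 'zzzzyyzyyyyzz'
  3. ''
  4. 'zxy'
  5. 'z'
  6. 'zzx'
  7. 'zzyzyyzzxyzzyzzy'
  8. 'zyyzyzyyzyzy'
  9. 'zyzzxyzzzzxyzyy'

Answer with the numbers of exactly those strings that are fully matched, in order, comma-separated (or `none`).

3

1 → no match
2 → no match
3 → match
4 → no match
5 → no match
6 → no match
7 → no match
8 → no match
9 → no match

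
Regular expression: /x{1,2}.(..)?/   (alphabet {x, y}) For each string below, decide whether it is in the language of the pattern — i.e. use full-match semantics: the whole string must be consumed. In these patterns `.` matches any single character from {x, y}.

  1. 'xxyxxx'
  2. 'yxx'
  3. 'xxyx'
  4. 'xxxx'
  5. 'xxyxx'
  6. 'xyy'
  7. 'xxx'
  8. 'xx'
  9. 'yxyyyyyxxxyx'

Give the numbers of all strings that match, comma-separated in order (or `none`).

3, 4, 5, 7, 8

1 → no match
2 → no match — must start with 'x'
3 → match
4 → match
5 → match
6 → no match
7 → match
8 → match
9 → no match — must start with 'x'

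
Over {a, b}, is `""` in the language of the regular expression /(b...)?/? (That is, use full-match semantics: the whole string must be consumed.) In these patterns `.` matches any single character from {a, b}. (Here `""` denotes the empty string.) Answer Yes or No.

Yes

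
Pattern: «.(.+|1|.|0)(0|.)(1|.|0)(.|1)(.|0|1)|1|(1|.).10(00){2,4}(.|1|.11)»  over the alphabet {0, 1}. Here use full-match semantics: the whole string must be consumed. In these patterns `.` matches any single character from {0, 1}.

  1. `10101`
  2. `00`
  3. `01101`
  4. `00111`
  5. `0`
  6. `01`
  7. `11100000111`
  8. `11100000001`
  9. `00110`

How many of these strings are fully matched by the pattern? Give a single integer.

1 → no match
2 → no match
3 → no match
4 → no match
5 → no match
6 → no match
7 → match
8 → match
9 → no match
Total matched: 2

2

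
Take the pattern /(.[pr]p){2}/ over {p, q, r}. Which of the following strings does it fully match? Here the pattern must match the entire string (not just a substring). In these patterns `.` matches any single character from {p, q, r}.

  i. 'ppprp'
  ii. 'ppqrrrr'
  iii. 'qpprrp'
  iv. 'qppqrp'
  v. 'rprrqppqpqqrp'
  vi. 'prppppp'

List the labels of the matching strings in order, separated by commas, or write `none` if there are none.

iii, iv

i. 'ppprp' → no match
ii. 'ppqrrrr' → no match — must end with 'p'
iii. 'qpprrp' → match
iv. 'qppqrp' → match
v → no match
vi. 'prppppp' → no match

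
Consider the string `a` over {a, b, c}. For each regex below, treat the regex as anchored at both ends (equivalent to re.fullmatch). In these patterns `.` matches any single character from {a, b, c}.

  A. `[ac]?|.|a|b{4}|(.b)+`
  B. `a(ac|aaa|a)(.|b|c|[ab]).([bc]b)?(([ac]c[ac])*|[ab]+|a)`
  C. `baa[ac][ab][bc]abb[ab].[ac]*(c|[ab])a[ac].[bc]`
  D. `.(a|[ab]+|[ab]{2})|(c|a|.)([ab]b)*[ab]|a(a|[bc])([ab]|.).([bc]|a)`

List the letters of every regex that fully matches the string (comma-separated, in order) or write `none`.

A → match
B → no match
C → no match — must start with `baa`
D → no match

A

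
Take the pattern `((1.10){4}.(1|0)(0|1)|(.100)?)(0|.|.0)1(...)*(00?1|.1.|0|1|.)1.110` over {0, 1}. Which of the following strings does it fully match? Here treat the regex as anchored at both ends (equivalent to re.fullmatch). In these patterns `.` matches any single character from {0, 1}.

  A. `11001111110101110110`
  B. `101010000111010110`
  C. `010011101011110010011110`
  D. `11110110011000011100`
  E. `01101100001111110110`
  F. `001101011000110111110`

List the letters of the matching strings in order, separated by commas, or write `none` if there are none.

A, B, C, E, F

A → match
B → match
C → match
D → no match — must end with `110`
E → match
F → match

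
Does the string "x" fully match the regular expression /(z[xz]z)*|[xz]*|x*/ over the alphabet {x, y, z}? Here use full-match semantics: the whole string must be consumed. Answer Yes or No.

Yes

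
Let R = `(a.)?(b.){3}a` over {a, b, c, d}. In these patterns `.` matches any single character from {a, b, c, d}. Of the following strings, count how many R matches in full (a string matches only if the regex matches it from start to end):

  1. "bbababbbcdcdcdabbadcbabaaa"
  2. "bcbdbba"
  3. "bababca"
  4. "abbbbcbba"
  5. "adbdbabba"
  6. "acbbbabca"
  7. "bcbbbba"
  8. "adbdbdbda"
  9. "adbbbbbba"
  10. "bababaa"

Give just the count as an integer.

9

1 → no match
2 → match
3 → match
4 → match
5 → match
6 → match
7 → match
8 → match
9 → match
10 → match
Total matched: 9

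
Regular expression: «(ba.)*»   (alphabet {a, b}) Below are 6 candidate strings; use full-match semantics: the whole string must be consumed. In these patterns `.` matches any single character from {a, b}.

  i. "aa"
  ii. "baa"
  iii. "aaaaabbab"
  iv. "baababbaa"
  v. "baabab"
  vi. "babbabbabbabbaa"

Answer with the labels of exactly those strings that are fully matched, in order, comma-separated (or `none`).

i. "aa" → no match
ii. "baa" → match
iii. "aaaaabbab" → no match
iv. "baababbaa" → match
v. "baabab" → match
vi → match

ii, iv, v, vi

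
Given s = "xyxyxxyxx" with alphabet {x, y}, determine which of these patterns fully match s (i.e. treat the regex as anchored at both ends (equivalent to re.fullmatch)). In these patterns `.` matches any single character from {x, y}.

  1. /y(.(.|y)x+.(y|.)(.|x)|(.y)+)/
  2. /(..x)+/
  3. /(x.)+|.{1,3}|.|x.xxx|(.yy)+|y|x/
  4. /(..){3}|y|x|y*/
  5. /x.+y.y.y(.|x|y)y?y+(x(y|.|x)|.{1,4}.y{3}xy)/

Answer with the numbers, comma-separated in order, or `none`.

1 → no match — must start with "y"
2 → match
3 → no match
4 → no match
5 → no match

2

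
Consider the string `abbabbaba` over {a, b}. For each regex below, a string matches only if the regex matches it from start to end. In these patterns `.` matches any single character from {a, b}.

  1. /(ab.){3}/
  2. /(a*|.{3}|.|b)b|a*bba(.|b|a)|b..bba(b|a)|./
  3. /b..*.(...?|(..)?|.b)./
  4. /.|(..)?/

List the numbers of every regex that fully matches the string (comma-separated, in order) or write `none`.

1

1 → match
2 → no match
3 → no match — must start with `b`
4 → no match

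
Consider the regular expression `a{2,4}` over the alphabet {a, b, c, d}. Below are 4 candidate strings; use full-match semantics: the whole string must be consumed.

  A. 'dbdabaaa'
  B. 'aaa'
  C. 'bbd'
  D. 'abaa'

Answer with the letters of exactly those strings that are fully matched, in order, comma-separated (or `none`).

B

A → no match — must start with 'a'
B → match
C → no match — must start with 'a'
D → no match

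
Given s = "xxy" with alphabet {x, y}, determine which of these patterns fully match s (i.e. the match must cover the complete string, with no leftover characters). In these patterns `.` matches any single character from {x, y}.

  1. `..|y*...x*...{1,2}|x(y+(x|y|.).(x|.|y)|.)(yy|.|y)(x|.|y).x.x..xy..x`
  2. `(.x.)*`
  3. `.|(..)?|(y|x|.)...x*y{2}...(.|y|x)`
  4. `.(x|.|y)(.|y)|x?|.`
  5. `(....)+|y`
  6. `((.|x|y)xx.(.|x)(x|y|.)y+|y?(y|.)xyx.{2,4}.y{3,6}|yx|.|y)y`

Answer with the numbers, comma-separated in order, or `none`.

2, 4

1 → no match
2 → match
3 → no match
4 → match
5 → no match
6 → no match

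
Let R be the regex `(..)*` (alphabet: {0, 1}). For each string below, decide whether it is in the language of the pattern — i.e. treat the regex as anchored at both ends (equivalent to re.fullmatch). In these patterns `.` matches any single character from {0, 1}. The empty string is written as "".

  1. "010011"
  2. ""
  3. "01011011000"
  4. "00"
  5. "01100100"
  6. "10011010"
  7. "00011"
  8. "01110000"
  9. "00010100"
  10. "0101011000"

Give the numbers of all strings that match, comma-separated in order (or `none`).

1 → match
2 → match
3 → no match
4 → match
5 → match
6 → match
7 → no match
8 → match
9 → match
10 → match

1, 2, 4, 5, 6, 8, 9, 10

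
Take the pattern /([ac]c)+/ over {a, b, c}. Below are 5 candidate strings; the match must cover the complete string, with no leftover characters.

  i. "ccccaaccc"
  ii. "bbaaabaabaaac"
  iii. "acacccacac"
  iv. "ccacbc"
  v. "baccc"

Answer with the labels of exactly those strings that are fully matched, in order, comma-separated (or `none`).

i. "ccccaaccc" → no match
ii → no match
iii. "acacccacac" → match
iv. "ccacbc" → no match
v. "baccc" → no match

iii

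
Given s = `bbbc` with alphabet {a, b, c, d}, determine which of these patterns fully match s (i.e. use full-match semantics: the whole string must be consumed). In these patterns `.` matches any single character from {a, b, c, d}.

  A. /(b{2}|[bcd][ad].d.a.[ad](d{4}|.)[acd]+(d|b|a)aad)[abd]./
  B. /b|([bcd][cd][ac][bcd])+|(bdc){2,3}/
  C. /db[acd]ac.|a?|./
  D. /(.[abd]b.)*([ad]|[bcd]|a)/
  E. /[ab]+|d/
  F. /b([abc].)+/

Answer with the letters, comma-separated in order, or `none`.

A → match
B → no match
C → no match
D → no match
E → no match
F → no match

A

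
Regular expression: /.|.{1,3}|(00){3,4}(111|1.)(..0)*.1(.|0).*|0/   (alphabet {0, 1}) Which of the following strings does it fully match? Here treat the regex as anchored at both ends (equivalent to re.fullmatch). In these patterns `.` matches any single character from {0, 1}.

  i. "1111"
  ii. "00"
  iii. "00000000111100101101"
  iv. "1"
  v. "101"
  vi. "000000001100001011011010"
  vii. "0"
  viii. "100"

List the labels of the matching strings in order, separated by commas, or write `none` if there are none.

ii, iii, iv, v, vi, vii, viii

i → no match
ii → match
iii → match
iv → match
v → match
vi → match
vii → match
viii → match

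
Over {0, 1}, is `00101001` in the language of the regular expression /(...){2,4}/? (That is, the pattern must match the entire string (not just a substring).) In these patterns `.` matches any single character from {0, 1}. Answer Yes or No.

No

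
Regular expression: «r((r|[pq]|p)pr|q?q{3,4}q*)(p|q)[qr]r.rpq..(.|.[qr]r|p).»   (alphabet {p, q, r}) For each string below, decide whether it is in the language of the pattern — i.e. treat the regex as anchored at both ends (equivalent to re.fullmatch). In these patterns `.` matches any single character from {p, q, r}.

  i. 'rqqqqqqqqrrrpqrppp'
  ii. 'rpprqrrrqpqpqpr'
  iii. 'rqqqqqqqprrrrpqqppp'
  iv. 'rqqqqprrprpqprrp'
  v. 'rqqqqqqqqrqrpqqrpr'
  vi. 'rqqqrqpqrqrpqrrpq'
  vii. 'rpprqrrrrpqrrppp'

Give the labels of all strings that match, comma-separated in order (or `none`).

i → match
ii → no match
iii → match
iv → match
v → match
vi → no match
vii → no match

i, iii, iv, v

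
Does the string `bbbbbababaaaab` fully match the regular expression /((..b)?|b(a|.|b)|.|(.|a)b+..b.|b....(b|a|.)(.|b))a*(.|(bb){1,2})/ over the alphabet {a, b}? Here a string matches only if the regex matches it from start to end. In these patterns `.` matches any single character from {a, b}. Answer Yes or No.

No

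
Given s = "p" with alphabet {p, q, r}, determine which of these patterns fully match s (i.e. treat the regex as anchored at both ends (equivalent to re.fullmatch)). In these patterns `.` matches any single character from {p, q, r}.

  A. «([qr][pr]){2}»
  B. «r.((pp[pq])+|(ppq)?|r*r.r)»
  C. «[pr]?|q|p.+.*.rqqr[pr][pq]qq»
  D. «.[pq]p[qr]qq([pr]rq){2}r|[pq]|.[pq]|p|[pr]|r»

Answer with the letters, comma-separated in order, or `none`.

A → no match
B → no match — must start with "r"
C → match
D → match

C, D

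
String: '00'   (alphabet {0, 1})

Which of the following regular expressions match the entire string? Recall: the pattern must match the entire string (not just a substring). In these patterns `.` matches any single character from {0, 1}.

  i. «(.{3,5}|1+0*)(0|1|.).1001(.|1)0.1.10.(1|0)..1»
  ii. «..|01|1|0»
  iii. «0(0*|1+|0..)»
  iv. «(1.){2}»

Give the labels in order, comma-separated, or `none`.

i → no match — must end with '1'
ii → match
iii → match
iv → no match — must start with '1'

ii, iii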